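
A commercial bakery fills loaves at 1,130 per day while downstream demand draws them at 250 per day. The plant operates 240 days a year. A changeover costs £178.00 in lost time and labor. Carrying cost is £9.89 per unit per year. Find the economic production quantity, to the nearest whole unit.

Annual demand D = 250 × 240 = 60,000.
Production build-up factor (1 − d/p) = 1 − 250/1,130 = 0.7788.
Q* = √(2DS / (H(1 − d/p))) = √(2 × 60,000 × 178 / (9.89 × 0.7788)).
= √(21,360,000 / 7.7019) ≈ 1665.330.

Q* ≈ 1,665 loaves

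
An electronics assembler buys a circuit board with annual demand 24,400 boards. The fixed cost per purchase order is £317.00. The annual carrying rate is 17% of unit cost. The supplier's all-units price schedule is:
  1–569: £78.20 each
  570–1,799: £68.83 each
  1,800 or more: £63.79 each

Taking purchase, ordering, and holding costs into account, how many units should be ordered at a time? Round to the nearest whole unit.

Holding cost per unit per year at price C is H = 0.17·C.
Evaluate total cost at each tier's feasible EOQ or, if the EOQ is below the tier, at the tier's minimum quantity.
Tier 1 (£78.20): EOQ = 1078.7 exceeds tier's upper bound 569, so this tier is dominated.
EOQ at £68.83 = 1149.8 (feasible in tier 2): TC = 24,400×£68.83 + (24,400/1149.8)×317 + (1149.8/2)×0.17×£68.83 = £1,692,906.05.
EOQ at £63.79 = 1194.4 < 1800, so use break Q=1800: TC = 24,400×£63.79 + (24,400/1800.0)×317 + (1800.0/2)×0.17×£63.79 = £1,570,532.98.
Lowest total cost is £1,570,532.98 at Q = 1800.0.

Q* ≈ 1,800 boards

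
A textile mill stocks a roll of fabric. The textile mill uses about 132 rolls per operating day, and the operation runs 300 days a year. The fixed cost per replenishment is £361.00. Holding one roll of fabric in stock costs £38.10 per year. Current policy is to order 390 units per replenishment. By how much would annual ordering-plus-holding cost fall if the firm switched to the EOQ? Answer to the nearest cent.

Extra cost ≈ £11,079.96 per year

Annual demand D = 132 × 300 = 39,600.
EOQ = √(2DS/H) = √(2 × 39,600 × 361 / 38.1) ≈ 866.27.
Cost at Q* = (D/Q*)S + (Q*/2)H = √(2DSH) ≈ £33,004.92.
Cost at Q = 390: (39,600/390)×361 + (390/2)×38.1 = £36,655.38 + £7,429.50 = £44,084.88.
Excess = £44,084.88 − £33,004.92 = £11,079.96.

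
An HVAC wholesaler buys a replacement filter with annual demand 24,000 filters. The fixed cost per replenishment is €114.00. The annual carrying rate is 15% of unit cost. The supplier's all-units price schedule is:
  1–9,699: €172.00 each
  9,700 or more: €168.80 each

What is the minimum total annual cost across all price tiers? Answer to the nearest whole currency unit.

Holding cost per unit per year at price C is H = 0.15·C.
For each price level, check whether its EOQ is feasible; otherwise the best quantity at that price is the breakpoint.
EOQ at €172.00 = 460.5 (feasible in tier 1): TC = 24,000×€172.00 + (24,000/460.5)×114 + (460.5/2)×0.15×€172.00 = €4,139,881.82.
EOQ at €168.80 = 464.9 < 9700, so use break Q=9700: TC = 24,000×€168.80 + (24,000/9700.0)×114 + (9700.0/2)×0.15×€168.80 = €4,174,284.06.
Lowest total cost among the candidates is at Q = 460.5.

TC* ≈ €4,139,882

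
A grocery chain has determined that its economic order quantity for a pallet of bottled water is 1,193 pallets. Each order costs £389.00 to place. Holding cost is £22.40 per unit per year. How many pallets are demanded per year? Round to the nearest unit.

D ≈ 40,978 pallets per year

The basic EOQ model gives Q* = √(2DS/H); rearrange for the unknown.
From Q* = √(2DS/H): D = Q*²H / (2S) = 1,193² × 22.4 / (2 × 389) = 40977.863.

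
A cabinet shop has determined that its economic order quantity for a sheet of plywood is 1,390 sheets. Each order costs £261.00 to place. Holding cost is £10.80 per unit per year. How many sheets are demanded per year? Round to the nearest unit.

Invert the EOQ relation Q*² = 2DS/H.
From Q* = √(2DS/H): D = Q*²H / (2S) = 1,390² × 10.8 / (2 × 261) = 39974.483.

D ≈ 39,974 sheets per year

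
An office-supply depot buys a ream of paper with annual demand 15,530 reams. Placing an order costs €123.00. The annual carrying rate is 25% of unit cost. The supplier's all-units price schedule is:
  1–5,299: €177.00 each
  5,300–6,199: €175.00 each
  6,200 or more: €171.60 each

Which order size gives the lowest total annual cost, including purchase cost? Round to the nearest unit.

Holding cost per unit per year at price C is H = 0.25·C.
For each price level, check whether its EOQ is feasible; otherwise the best quantity at that price is the breakpoint.
EOQ at €177.00 = 293.8 (feasible in tier 1): TC = 15,530×€177.00 + (15,530/293.8)×123 + (293.8/2)×0.25×€177.00 = €2,761,811.99.
EOQ at €175.00 = 295.5 < 5300, so use break Q=5300: TC = 15,530×€175.00 + (15,530/5300.0)×123 + (5300.0/2)×0.25×€175.00 = €2,834,047.91.
EOQ at €171.60 = 298.4 < 6200, so use break Q=6200: TC = 15,530×€171.60 + (15,530/6200.0)×123 + (6200.0/2)×0.25×€171.60 = €2,798,246.10.
Lowest total cost is €2,761,811.99 at Q = 293.8.

Q* ≈ 294 reams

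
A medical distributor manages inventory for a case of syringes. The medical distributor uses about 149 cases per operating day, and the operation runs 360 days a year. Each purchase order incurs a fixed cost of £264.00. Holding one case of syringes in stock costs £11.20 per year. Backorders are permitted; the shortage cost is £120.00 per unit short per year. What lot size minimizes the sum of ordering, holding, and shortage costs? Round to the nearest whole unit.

Q* ≈ 1,663 cases

Annual demand D = 149 × 360 = 53,640.
With planned backorders, Q* = √(2DS/H) · √((H+B)/B).
√(2DS/H) = √(2 × 53,640 × 264 / 11.2) = 1590.202.
√((H+B)/B) = √((11.2+120)/120) = 1.0456.
Q* ≈ 1662.756.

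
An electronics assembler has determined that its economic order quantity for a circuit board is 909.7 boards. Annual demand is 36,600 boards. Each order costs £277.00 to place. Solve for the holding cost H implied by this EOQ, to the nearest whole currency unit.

H ≈ £25

Invert the EOQ relation Q*² = 2DS/H.
From Q* = √(2DS/H): H = 2DS / Q*² = 2 × 36,600 × 277 / 909.7² = 24.5016.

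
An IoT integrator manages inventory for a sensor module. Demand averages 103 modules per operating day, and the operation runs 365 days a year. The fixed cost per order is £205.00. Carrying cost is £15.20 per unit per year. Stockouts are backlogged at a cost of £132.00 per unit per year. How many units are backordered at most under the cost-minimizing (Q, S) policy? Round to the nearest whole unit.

Annual demand D = 103 × 365 = 37,595.
With planned backorders, Q* = √(2DS/H) · √((H+B)/B).
√(2DS/H) = √(2 × 37,595 × 205 / 15.2) = 1007.013.
√((H+B)/B) = √((15.2+132)/132) = 1.0560.
Q* ≈ 1063.413.
S* = Q* · H/(H+B) = 1063.413 × 15.2/147.2 ≈ 109.809.

S* ≈ 110 modules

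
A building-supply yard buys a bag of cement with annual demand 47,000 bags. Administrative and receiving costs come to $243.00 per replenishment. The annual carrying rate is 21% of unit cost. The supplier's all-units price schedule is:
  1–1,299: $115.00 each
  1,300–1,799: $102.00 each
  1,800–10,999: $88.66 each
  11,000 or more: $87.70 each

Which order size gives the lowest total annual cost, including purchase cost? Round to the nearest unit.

Q* ≈ 1,800 bags

Holding cost per unit per year at price C is H = 0.21·C.
Evaluate total cost at each tier's feasible EOQ or, if the EOQ is below the tier, at the tier's minimum quantity.
EOQ at $115.00 = 972.5 (feasible in tier 1): TC = 47,000×$115.00 + (47,000/972.5)×243 + (972.5/2)×0.21×$115.00 = $5,428,486.90.
EOQ at $102.00 = 1032.7 < 1300, so use break Q=1300: TC = 47,000×$102.00 + (47,000/1300.0)×243 + (1300.0/2)×0.21×$102.00 = $4,816,708.38.
EOQ at $88.66 = 1107.6 < 1800, so use break Q=1800: TC = 47,000×$88.66 + (47,000/1800.0)×243 + (1800.0/2)×0.21×$88.66 = $4,190,121.74.
EOQ at $87.70 = 1113.7 < 11000, so use break Q=11000: TC = 47,000×$87.70 + (47,000/11000.0)×243 + (11000.0/2)×0.21×$87.70 = $4,224,231.77.
Lowest total cost is $4,190,121.74 at Q = 1800.0.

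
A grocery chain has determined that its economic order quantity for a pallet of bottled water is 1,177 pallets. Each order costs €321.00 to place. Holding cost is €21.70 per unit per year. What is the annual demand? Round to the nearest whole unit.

The basic EOQ model gives Q* = √(2DS/H); rearrange for the unknown.
From Q* = √(2DS/H): D = Q*²H / (2S) = 1,177² × 21.7 / (2 × 321) = 46824.983.

D ≈ 46,825 pallets per year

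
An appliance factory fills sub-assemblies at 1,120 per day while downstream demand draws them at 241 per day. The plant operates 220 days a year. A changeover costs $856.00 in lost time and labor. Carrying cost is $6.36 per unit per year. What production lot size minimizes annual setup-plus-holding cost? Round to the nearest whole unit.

Annual demand D = 241 × 220 = 53,020.
Production build-up factor (1 − d/p) = 1 − 241/1,120 = 0.7848.
Q* = √(2DS / (H(1 − d/p))) = √(2 × 53,020 × 856 / (6.36 × 0.7848)).
= √(90,770,240 / 4.9915) ≈ 4264.398.

Q* ≈ 4,264 sub-assemblies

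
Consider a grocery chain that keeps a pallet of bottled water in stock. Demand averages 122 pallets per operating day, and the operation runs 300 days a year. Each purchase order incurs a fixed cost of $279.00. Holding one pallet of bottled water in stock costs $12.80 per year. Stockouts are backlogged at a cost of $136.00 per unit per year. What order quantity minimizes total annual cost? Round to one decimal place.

Q* ≈ 1,321.2 pallets

Annual demand D = 122 × 300 = 36,600.
With planned backorders, Q* = √(2DS/H) · √((H+B)/B).
√(2DS/H) = √(2 × 36,600 × 279 / 12.8) = 1263.143.
√((H+B)/B) = √((12.8+136)/136) = 1.0460.
Q* ≈ 1321.249.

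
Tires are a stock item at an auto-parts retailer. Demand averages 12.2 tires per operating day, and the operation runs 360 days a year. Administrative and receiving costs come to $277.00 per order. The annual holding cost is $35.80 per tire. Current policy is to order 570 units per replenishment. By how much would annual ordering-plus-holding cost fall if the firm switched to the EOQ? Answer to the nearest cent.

Annual demand D = 12.2 × 360 = 4,392.
EOQ = √(2DS/H) = √(2 × 4,392 × 277 / 35.8) ≈ 260.70.
Cost at Q* = (D/Q*)S + (Q*/2)H = √(2DSH) ≈ $9,333.14.
Cost at Q = 570: (4,392/570)×277 + (570/2)×35.8 = $2,134.36 + $10,203.00 = $12,337.36.
Excess = $12,337.36 − $9,333.14 = $3,004.22.

Extra cost ≈ $3,004.22 per year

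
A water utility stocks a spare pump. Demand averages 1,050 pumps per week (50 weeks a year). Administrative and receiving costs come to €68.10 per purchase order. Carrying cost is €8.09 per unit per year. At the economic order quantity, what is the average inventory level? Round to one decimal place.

Annual demand D = 1,050 × 50 = 52,500.
EOQ = √(2DS/H) = √(2 × 52,500 × 68.1 / 8.09) ≈ 940.14.
Average inventory = Q*/2 ≈ 940.14 / 2 = 470.072.

Average inventory ≈ 470.1 pumps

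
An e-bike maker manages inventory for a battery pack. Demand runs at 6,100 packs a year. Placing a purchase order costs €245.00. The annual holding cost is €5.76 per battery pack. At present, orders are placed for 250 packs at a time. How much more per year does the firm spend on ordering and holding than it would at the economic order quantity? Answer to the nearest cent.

Extra cost ≈ €2,548.71 per year

EOQ = √(2DS/H) = √(2 × 6,100 × 245 / 5.76) ≈ 720.36.
Cost at Q* = (D/Q*)S + (Q*/2)H = √(2DSH) ≈ €4,149.29.
Cost at Q = 250: (6,100/250)×245 + (250/2)×5.76 = €5,978.00 + €720.00 = €6,698.00.
Excess = €6,698.00 − €4,149.29 = €2,548.71.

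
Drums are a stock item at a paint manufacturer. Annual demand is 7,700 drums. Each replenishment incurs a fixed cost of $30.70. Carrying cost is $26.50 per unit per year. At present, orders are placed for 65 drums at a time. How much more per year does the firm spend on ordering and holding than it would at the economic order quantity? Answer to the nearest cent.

EOQ = √(2DS/H) = √(2 × 7,700 × 30.7 / 26.5) ≈ 133.57.
Cost at Q* = (D/Q*)S + (Q*/2)H = √(2DSH) ≈ $3,539.59.
Cost at Q = 65: (7,700/65)×30.7 + (65/2)×26.5 = $3,636.77 + $861.25 = $4,498.02.
Excess = $4,498.02 − $3,539.59 = $958.43.

Extra cost ≈ $958.43 per year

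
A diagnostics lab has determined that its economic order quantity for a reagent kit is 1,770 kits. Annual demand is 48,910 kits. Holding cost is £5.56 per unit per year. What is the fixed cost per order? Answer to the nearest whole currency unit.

Squaring Q* = √(2DS/H) gives Q*² = 2DS/H.
From Q* = √(2DS/H): S = Q*²H / (2D) = 1,770² × 5.56 / (2 × 48,910) = 178.0712.

S ≈ £178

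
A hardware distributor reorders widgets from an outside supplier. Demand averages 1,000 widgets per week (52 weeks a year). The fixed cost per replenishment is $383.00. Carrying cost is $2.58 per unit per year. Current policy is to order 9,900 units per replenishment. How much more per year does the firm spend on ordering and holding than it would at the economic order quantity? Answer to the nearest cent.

Extra cost ≈ $4,645.33 per year

Annual demand D = 1,000 × 52 = 52,000.
EOQ = √(2DS/H) = √(2 × 52,000 × 383 / 2.58) ≈ 3929.22.
Cost at Q* = (D/Q*)S + (Q*/2)H = √(2DSH) ≈ $10,137.38.
Cost at Q = 9,900: (52,000/9,900)×383 + (9,900/2)×2.58 = $2,011.72 + $12,771.00 = $14,782.72.
Excess = $14,782.72 − $10,137.38 = $4,645.33.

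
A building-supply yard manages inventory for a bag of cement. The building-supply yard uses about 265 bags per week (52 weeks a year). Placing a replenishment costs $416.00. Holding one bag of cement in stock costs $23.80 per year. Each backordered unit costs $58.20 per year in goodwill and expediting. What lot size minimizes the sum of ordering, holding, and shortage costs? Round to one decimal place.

Annual demand D = 265 × 52 = 13,780.
With planned backorders, Q* = √(2DS/H) · √((H+B)/B).
√(2DS/H) = √(2 × 13,780 × 416 / 23.8) = 694.061.
√((H+B)/B) = √((23.8+58.2)/58.2) = 1.1870.
Q* ≈ 823.841.

Q* ≈ 823.8 bags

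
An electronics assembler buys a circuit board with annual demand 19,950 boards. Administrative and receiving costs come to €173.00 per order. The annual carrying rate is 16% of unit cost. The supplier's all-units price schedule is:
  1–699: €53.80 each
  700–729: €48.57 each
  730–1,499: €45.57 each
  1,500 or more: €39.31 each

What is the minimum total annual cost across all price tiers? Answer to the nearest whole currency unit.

Holding cost per unit per year at price C is H = 0.16·C.
Candidates are each tier's EOQ (if it falls in that tier) and each price-break quantity.
Tier 1 (€53.80): EOQ = 895.5 exceeds tier's upper bound 699, so this tier is dominated.
Tier 2 (€48.57): EOQ = 942.5 exceeds tier's upper bound 729, so this tier is dominated.
EOQ at €45.57 = 973.0 (feasible in tier 3): TC = 19,950×€45.57 + (19,950/973.0)×173 + (973.0/2)×0.16×€45.57 = €916,215.79.
EOQ at €39.31 = 1047.6 < 1500, so use break Q=1500: TC = 19,950×€39.31 + (19,950/1500.0)×173 + (1500.0/2)×0.16×€39.31 = €791,252.60.
Lowest total cost among the candidates is at Q = 1500.0.

TC* ≈ €791,253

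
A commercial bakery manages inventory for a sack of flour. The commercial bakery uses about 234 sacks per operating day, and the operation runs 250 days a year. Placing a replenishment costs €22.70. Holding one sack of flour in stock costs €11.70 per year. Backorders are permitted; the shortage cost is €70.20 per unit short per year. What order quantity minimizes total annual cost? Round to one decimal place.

Q* ≈ 514.6 sacks

Annual demand D = 234 × 250 = 58,500.
With planned backorders, Q* = √(2DS/H) · √((H+B)/B).
√(2DS/H) = √(2 × 58,500 × 22.7 / 11.7) = 476.445.
√((H+B)/B) = √((11.7+70.2)/70.2) = 1.0801.
Q* ≈ 514.620.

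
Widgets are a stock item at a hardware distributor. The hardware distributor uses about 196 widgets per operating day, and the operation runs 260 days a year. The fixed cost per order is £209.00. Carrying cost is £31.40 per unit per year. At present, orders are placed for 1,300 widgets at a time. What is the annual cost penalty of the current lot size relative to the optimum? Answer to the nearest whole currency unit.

Annual demand D = 196 × 260 = 50,960.
EOQ = √(2DS/H) = √(2 × 50,960 × 209 / 31.4) ≈ 823.64.
Cost at Q* = (D/Q*)S + (Q*/2)H = √(2DSH) ≈ £25,862.33.
Cost at Q = 1,300: (50,960/1,300)×209 + (1,300/2)×31.4 = £8,192.80 + £20,410.00 = £28,602.80.
Excess = £28,602.80 − £25,862.33 = £2,740.47.

Extra cost ≈ £2,740 per year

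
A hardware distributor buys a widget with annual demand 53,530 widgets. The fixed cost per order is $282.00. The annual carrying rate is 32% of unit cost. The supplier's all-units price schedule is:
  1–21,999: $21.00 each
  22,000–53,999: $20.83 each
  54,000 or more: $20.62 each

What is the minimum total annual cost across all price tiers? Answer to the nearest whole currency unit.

TC* ≈ $1,138,374

Holding cost per unit per year at price C is H = 0.32·C.
Evaluate total cost at each tier's feasible EOQ or, if the EOQ is below the tier, at the tier's minimum quantity.
EOQ at $21.00 = 2119.6 (feasible in tier 1): TC = 53,530×$21.00 + (53,530/2119.6)×282 + (2119.6/2)×0.32×$21.00 = $1,138,373.70.
EOQ at $20.83 = 2128.2 < 22000, so use break Q=22000: TC = 53,530×$20.83 + (53,530/22000.0)×282 + (22000.0/2)×0.32×$20.83 = $1,189,037.66.
EOQ at $20.62 = 2139.0 < 54000, so use break Q=54000: TC = 53,530×$20.62 + (53,530/54000.0)×282 + (54000.0/2)×0.32×$20.62 = $1,282,224.95.
Lowest total cost among the candidates is at Q = 2119.6.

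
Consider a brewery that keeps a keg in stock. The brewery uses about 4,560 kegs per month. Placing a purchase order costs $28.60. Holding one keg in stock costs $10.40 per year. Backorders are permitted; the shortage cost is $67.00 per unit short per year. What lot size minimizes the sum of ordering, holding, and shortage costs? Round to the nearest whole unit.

Q* ≈ 590 kegs

Annual demand D = 4,560 × 12 = 54,720.
With planned backorders, Q* = √(2DS/H) · √((H+B)/B).
√(2DS/H) = √(2 × 54,720 × 28.6 / 10.4) = 548.598.
√((H+B)/B) = √((10.4+67)/67) = 1.0748.
Q* ≈ 589.641.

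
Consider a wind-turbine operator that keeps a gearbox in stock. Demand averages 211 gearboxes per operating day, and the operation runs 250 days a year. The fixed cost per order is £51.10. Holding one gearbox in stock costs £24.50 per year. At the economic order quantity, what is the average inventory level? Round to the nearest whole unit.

Average inventory ≈ 235 gearboxes

Annual demand D = 211 × 250 = 52,750.
Q* = √(2DS/H) = √(2 × 52,750 × 51.1 / 24.5) ≈ 469.09.
Average inventory = Q*/2 ≈ 469.09 / 2 = 234.544.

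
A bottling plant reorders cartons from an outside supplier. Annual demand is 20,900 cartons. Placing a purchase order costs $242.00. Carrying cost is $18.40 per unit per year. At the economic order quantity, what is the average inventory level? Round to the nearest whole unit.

Average inventory ≈ 371 cartons

Q* = √(2DS/H) = √(2 × 20,900 × 242 / 18.4) ≈ 741.46.
Average inventory = Q*/2 ≈ 741.46 / 2 = 370.729.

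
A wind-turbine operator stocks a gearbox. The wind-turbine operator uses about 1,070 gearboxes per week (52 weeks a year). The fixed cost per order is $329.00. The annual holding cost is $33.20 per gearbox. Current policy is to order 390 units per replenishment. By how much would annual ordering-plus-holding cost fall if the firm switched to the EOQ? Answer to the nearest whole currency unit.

Extra cost ≈ $18,547 per year

Annual demand D = 1,070 × 52 = 55,640.
EOQ = √(2DS/H) = √(2 × 55,640 × 329 / 33.2) ≈ 1050.12.
Cost at Q* = (D/Q*)S + (Q*/2)H = √(2DSH) ≈ $34,863.87.
Cost at Q = 390: (55,640/390)×329 + (390/2)×33.2 = $46,937.33 + $6,474.00 = $53,411.33.
Excess = $53,411.33 − $34,863.87 = $18,547.47.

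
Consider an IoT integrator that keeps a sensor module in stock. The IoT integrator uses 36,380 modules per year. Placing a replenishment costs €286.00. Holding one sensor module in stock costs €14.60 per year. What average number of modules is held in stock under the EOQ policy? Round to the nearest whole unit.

Average inventory ≈ 597 modules

The optimal lot size = √(2DS/H) = √(2 × 36,380 × 286 / 14.6) ≈ 1193.86.
Average inventory = Q*/2 ≈ 1193.86 / 2 = 596.929.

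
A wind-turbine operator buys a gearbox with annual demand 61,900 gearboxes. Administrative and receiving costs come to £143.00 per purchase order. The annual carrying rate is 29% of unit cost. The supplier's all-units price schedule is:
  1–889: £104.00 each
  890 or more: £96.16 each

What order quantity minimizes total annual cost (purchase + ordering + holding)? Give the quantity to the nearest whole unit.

Holding cost per unit per year at price C is H = 0.29·C.
For each price level, check whether its EOQ is feasible; otherwise the best quantity at that price is the breakpoint.
EOQ at £104.00 = 766.1 (feasible in tier 1): TC = 61,900×£104.00 + (61,900/766.1)×143 + (766.1/2)×0.29×£104.00 = £6,460,707.02.
EOQ at £96.16 = 796.8 < 890, so use break Q=890: TC = 61,900×£96.16 + (61,900/890.0)×143 + (890.0/2)×0.29×£96.16 = £5,974,659.18.
Lowest total cost is £5,974,659.18 at Q = 890.0.

Q* ≈ 890 gearboxes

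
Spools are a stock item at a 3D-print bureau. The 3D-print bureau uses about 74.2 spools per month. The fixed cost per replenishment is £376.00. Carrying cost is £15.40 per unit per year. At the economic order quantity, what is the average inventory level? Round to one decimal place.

Average inventory ≈ 104.3 spools

Annual demand D = 74.2 × 12 = 890.4.
EOQ = √(2DS/H) = √(2 × 890.4 × 376 / 15.4) ≈ 208.52.
Average inventory = Q*/2 ≈ 208.52 / 2 = 104.258.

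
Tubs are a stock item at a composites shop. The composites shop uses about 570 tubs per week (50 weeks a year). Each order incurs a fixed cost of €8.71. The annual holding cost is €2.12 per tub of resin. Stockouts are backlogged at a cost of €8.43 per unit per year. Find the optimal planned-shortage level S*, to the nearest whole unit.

Annual demand D = 570 × 50 = 28,500.
With planned backorders, Q* = √(2DS/H) · √((H+B)/B).
√(2DS/H) = √(2 × 28,500 × 8.71 / 2.12) = 483.926.
√((H+B)/B) = √((2.12+8.43)/8.43) = 1.1187.
Q* ≈ 541.366.
S* = Q* · H/(H+B) = 541.366 × 2.12/10.55 ≈ 108.786.

S* ≈ 109 tubs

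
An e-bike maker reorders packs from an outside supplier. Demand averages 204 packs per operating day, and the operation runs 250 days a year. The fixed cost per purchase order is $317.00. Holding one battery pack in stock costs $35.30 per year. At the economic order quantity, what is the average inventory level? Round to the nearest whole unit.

Annual demand D = 204 × 250 = 51,000.
Q* = √(2DS/H) = √(2 × 51,000 × 317 / 35.3) ≈ 957.07.
Average inventory = Q*/2 ≈ 957.07 / 2 = 478.534.

Average inventory ≈ 479 packs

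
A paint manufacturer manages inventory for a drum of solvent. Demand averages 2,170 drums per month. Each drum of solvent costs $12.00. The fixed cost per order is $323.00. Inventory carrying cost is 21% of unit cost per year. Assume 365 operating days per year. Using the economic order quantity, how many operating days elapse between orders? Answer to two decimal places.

Annual demand D = 2,170 × 12 = 26,040.
Holding cost H = 0.21 × $12.00 = $2.5200 per unit per year.
EOQ = √(2DS/H) = √(2 × 26,040 × 323 / 2.52) ≈ 2583.67.
Cycle time = Q*/D × 365 = 2583.67 / 26,040 × 365 ≈ 36.215 days.

T ≈ 36.21 days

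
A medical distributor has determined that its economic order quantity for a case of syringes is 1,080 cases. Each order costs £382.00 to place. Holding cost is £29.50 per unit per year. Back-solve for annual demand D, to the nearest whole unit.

D ≈ 45,038 cases per year

The basic EOQ model gives Q* = √(2DS/H); rearrange for the unknown.
From Q* = √(2DS/H): D = Q*²H / (2S) = 1,080² × 29.5 / (2 × 382) = 45037.696.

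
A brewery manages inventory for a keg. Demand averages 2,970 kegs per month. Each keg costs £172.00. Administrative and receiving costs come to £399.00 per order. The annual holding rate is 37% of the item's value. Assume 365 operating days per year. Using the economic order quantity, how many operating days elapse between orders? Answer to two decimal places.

T ≈ 6.85 days

Annual demand D = 2,970 × 12 = 35,640.
Holding cost H = 0.37 × £172.00 = £63.6400 per unit per year.
EOQ = √(2DS/H) = √(2 × 35,640 × 399 / 63.64) ≈ 668.51.
Cycle time = Q*/D × 365 = 668.51 / 35,640 × 365 ≈ 6.846 days.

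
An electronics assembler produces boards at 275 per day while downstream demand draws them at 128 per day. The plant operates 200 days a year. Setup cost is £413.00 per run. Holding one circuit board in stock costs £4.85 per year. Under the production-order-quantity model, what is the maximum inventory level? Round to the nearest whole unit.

I_max ≈ 1,527 boards

Annual demand D = 128 × 200 = 25,600.
Production build-up factor (1 − d/p) = 1 − 128/275 = 0.5345.
Q* = √(2DS / (H(1 − d/p))) = √(2 × 25,600 × 413 / (4.85 × 0.5345)).
= √(21,145,600 / 2.5925) ≈ 2855.925.
Maximum inventory = Q*(1 − d/p) = 2855.925 × 0.5345 ≈ 1526.622.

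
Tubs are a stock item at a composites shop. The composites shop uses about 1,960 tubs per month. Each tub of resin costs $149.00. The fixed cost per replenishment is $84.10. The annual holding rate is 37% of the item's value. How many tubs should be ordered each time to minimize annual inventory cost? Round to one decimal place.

Annual demand D = 1,960 × 12 = 23,520.
Holding cost H = 0.37 × $149.00 = $55.1300 per unit per year.
EOQ = √(2DS / H) = √(2 × 23,520 × 84.1 / 55.13).
= √(3,956,064 / 55.13) = √71,758.8246 ≈ 267.878.

Q* ≈ 267.9 tubs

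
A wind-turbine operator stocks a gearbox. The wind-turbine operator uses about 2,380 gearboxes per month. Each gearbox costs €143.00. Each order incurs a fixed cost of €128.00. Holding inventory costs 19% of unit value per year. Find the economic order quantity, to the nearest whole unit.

Q* ≈ 519 gearboxes

Annual demand D = 2,380 × 12 = 28,560.
Holding cost H = 0.19 × €143.00 = €27.1700 per unit per year.
EOQ = √(2DS / H) = √(2 × 28,560 × 128 / 27.17).
= √(7,311,360 / 27.17) = √269,096.7979 ≈ 518.745.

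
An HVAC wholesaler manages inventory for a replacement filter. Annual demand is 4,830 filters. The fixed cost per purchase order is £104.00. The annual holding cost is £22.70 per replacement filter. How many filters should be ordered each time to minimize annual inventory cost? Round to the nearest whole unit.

EOQ = √(2DS / H) = √(2 × 4,830 × 104 / 22.7).
= √(1,004,640 / 22.7) = √44,257.2687 ≈ 210.374.

Q* ≈ 210 filters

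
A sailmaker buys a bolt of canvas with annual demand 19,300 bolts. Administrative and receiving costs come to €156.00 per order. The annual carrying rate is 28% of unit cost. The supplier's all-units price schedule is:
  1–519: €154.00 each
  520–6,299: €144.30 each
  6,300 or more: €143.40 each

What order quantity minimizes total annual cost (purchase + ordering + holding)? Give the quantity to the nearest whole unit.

Holding cost per unit per year at price C is H = 0.28·C.
Candidates are each tier's EOQ (if it falls in that tier) and each price-break quantity.
EOQ at €154.00 = 373.7 (feasible in tier 1): TC = 19,300×€154.00 + (19,300/373.7)×156 + (373.7/2)×0.28×€154.00 = €2,988,313.70.
EOQ at €144.30 = 386.1 < 520, so use break Q=520: TC = 19,300×€144.30 + (19,300/520.0)×156 + (520.0/2)×0.28×€144.30 = €2,801,285.04.
EOQ at €143.40 = 387.3 < 6300, so use break Q=6300: TC = 19,300×€143.40 + (19,300/6300.0)×156 + (6300.0/2)×0.28×€143.40 = €2,894,576.70.
Lowest total cost is €2,801,285.04 at Q = 520.0.

Q* ≈ 520 bolts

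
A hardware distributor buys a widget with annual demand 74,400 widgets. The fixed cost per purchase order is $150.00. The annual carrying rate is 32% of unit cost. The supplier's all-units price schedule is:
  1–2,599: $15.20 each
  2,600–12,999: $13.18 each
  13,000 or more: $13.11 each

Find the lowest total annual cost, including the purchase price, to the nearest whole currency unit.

Holding cost per unit per year at price C is H = 0.32·C.
Candidates are each tier's EOQ (if it falls in that tier) and each price-break quantity.
EOQ at $15.20 = 2142.2 (feasible in tier 1): TC = 74,400×$15.20 + (74,400/2142.2)×150 + (2142.2/2)×0.32×$15.20 = $1,141,299.43.
EOQ at $13.18 = 2300.5 < 2600, so use break Q=2600: TC = 74,400×$13.18 + (74,400/2600.0)×150 + (2600.0/2)×0.32×$13.18 = $990,367.19.
EOQ at $13.11 = 2306.6 < 13000, so use break Q=13000: TC = 74,400×$13.11 + (74,400/13000.0)×150 + (13000.0/2)×0.32×$13.11 = $1,003,511.26.
Lowest total cost among the candidates is at Q = 2600.0.

TC* ≈ $990,367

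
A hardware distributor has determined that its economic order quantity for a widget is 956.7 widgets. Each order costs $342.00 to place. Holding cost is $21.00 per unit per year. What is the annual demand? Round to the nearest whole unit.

Squaring Q* = √(2DS/H) gives Q*² = 2DS/H.
From Q* = √(2DS/H): D = Q*²H / (2S) = 956.7² × 21 / (2 × 342) = 28100.545.

D ≈ 28,101 widgets per year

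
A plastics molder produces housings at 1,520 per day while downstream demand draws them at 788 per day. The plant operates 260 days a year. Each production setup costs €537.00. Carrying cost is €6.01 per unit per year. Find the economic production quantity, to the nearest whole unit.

Annual demand D = 788 × 260 = 204,880.
Production build-up factor (1 − d/p) = 1 − 788/1,520 = 0.4816.
Q* = √(2DS / (H(1 − d/p))) = √(2 × 204,880 × 537 / (6.01 × 0.4816)).
= √(220,041,120 / 2.8943) ≈ 8719.286.

Q* ≈ 8,719 housings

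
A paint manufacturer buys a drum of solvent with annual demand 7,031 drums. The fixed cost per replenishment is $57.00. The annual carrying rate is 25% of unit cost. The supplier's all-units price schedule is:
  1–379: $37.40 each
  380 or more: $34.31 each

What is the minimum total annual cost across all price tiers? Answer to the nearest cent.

TC* ≈ $243,917.99

Holding cost per unit per year at price C is H = 0.25·C.
For each price level, check whether its EOQ is feasible; otherwise the best quantity at that price is the breakpoint.
EOQ at $37.40 = 292.8 (feasible in tier 1): TC = 7,031×$37.40 + (7,031/292.8)×57 + (292.8/2)×0.25×$37.40 = $265,696.98.
EOQ at $34.31 = 305.7 < 380, so use break Q=380: TC = 7,031×$34.31 + (7,031/380.0)×57 + (380.0/2)×0.25×$34.31 = $243,917.99.
Lowest total cost among the candidates is at Q = 380.0.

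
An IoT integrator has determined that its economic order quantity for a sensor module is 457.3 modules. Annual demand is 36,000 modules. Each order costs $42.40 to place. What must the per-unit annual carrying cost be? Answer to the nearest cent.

H ≈ $14.60

Invert the EOQ relation Q*² = 2DS/H.
From Q* = √(2DS/H): H = 2DS / Q*² = 2 × 36,000 × 42.4 / 457.3² = 14.5981.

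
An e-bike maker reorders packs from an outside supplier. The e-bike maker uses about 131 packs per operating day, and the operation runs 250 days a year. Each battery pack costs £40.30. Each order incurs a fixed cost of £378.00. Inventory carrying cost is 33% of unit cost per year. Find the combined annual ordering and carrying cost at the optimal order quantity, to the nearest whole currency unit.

Annual demand D = 131 × 250 = 32,750.
Holding cost H = 0.33 × £40.30 = £13.2990 per unit per year.
EOQ = √(2DS/H) = √(2 × 32,750 × 378 / 13.299) ≈ 1364.45.
At Q*, ordering cost (D/Q*)S equals holding cost (Q*/2)H, each = √(DSH/2).
Minimum total = √(2DSH) = √(2 × 32,750 × 378 × 13.299) ≈ 18145.797.

TC* ≈ £18,146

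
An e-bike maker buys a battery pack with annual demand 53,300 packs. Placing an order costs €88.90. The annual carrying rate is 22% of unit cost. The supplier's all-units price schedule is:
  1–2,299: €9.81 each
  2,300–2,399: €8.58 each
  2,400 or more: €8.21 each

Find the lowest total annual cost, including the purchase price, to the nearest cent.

Holding cost per unit per year at price C is H = 0.22·C.
For each price level, check whether its EOQ is feasible; otherwise the best quantity at that price is the breakpoint.
EOQ at €9.81 = 2095.5 (feasible in tier 1): TC = 53,300×€9.81 + (53,300/2095.5)×88.9 + (2095.5/2)×0.22×€9.81 = €527,395.47.
EOQ at €8.58 = 2240.7 < 2300, so use break Q=2300: TC = 53,300×€8.58 + (53,300/2300.0)×88.9 + (2300.0/2)×0.22×€8.58 = €461,544.90.
EOQ at €8.21 = 2290.6 < 2400, so use break Q=2400: TC = 53,300×€8.21 + (53,300/2400.0)×88.9 + (2400.0/2)×0.22×€8.21 = €441,734.76.
Lowest total cost among the candidates is at Q = 2400.0.

TC* ≈ €441,734.76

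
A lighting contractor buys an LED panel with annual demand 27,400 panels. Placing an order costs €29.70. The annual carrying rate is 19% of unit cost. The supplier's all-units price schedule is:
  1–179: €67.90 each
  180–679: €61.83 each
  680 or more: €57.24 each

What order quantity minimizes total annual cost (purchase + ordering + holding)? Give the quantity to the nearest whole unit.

Q* ≈ 680 panels

Holding cost per unit per year at price C is H = 0.19·C.
For each price level, check whether its EOQ is feasible; otherwise the best quantity at that price is the breakpoint.
Tier 1 (€67.90): EOQ = 355.2 exceeds tier's upper bound 179, so this tier is dominated.
EOQ at €61.83 = 372.2 (feasible in tier 2): TC = 27,400×€61.83 + (27,400/372.2)×29.7 + (372.2/2)×0.19×€61.83 = €1,698,514.65.
EOQ at €57.24 = 386.8 < 680, so use break Q=680: TC = 27,400×€57.24 + (27,400/680.0)×29.7 + (680.0/2)×0.19×€57.24 = €1,573,270.44.
Lowest total cost is €1,573,270.44 at Q = 680.0.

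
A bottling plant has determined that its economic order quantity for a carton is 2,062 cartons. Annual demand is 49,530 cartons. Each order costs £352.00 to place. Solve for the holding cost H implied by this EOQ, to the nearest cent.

Invert the EOQ relation Q*² = 2DS/H.
From Q* = √(2DS/H): H = 2DS / Q*² = 2 × 49,530 × 352 / 2,062² = 8.2009.

H ≈ £8.20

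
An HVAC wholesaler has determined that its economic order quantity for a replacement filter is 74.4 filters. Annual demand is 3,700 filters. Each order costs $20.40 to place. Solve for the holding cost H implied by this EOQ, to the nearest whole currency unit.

H ≈ $27

Squaring Q* = √(2DS/H) gives Q*² = 2DS/H.
From Q* = √(2DS/H): H = 2DS / Q*² = 2 × 3,700 × 20.4 / 74.4² = 27.2719.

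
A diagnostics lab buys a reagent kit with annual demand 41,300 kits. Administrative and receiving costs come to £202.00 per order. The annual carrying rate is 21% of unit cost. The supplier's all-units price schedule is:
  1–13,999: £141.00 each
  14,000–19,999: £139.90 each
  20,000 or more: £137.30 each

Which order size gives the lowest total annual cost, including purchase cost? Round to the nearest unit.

Holding cost per unit per year at price C is H = 0.21·C.
For each price level, check whether its EOQ is feasible; otherwise the best quantity at that price is the breakpoint.
EOQ at £141.00 = 750.7 (feasible in tier 1): TC = 41,300×£141.00 + (41,300/750.7)×202 + (750.7/2)×0.21×£141.00 = £5,845,527.21.
EOQ at £139.90 = 753.6 < 14000, so use break Q=14000: TC = 41,300×£139.90 + (41,300/14000.0)×202 + (14000.0/2)×0.21×£139.90 = £5,984,118.90.
EOQ at £137.30 = 760.7 < 20000, so use break Q=20000: TC = 41,300×£137.30 + (41,300/20000.0)×202 + (20000.0/2)×0.21×£137.30 = £5,959,237.13.
Lowest total cost is £5,845,527.21 at Q = 750.7.

Q* ≈ 751 kits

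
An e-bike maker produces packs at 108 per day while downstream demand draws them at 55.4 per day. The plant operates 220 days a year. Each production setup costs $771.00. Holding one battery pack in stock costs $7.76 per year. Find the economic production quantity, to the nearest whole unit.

Q* ≈ 2,230 packs

Annual demand D = 55.4 × 220 = 12,188.
Production build-up factor (1 − d/p) = 1 − 55.4/108 = 0.4870.
Q* = √(2DS / (H(1 − d/p))) = √(2 × 12,188 × 771 / (7.76 × 0.4870)).
= √(18,793,896 / 3.7794) ≈ 2229.957.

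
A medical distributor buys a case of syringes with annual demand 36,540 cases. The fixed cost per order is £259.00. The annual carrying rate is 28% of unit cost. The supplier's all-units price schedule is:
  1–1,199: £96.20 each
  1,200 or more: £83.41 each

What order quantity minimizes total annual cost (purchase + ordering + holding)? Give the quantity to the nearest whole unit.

Holding cost per unit per year at price C is H = 0.28·C.
Candidates are each tier's EOQ (if it falls in that tier) and each price-break quantity.
EOQ at £96.20 = 838.3 (feasible in tier 1): TC = 36,540×£96.20 + (36,540/838.3)×259 + (838.3/2)×0.28×£96.20 = £3,537,727.57.
EOQ at £83.41 = 900.2 < 1200, so use break Q=1200: TC = 36,540×£83.41 + (36,540/1200.0)×259 + (1200.0/2)×0.28×£83.41 = £3,069,700.83.
Lowest total cost is £3,069,700.83 at Q = 1200.0.

Q* ≈ 1,200 cases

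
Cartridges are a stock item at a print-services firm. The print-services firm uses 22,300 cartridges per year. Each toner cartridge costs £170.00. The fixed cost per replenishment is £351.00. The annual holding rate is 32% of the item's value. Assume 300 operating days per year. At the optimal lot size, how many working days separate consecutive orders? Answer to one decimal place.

Holding cost H = 0.32 × £170.00 = £54.4000 per unit per year.
EOQ = √(2DS/H) = √(2 × 22,300 × 351 / 54.4) ≈ 536.44.
Cycle time = Q*/D × 300 = 536.44 / 22,300 × 300 ≈ 7.217 days.

T ≈ 7.2 days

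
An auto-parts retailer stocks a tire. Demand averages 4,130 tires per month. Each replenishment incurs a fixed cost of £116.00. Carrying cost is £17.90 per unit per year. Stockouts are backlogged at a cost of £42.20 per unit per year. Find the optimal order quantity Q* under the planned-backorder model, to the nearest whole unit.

Q* ≈ 956 tires

Annual demand D = 4,130 × 12 = 49,560.
With planned backorders, Q* = √(2DS/H) · √((H+B)/B).
√(2DS/H) = √(2 × 49,560 × 116 / 17.9) = 801.462.
√((H+B)/B) = √((17.9+42.2)/42.2) = 1.1934.
Q* ≈ 956.454.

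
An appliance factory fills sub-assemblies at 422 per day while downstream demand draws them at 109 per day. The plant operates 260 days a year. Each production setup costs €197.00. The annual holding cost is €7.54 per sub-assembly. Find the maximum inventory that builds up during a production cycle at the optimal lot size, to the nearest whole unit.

Annual demand D = 109 × 260 = 28,340.
Production build-up factor (1 − d/p) = 1 − 109/422 = 0.7417.
Q* = √(2DS / (H(1 − d/p))) = √(2 × 28,340 × 197 / (7.54 × 0.7417)).
= √(11,165,960 / 5.5925) ≈ 1413.014.
Maximum inventory = Q*(1 − d/p) = 1413.014 × 0.7417 ≈ 1048.041.

I_max ≈ 1,048 sub-assemblies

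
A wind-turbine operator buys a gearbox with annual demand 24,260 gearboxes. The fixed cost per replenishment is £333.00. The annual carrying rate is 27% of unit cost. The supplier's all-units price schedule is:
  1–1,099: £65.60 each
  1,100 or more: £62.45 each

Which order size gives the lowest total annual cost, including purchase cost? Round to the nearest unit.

Holding cost per unit per year at price C is H = 0.27·C.
Evaluate total cost at each tier's feasible EOQ or, if the EOQ is below the tier, at the tier's minimum quantity.
EOQ at £65.60 = 955.1 (feasible in tier 1): TC = 24,260×£65.60 + (24,260/955.1)×333 + (955.1/2)×0.27×£65.60 = £1,608,372.73.
EOQ at £62.45 = 978.9 < 1100, so use break Q=1100: TC = 24,260×£62.45 + (24,260/1100.0)×333 + (1100.0/2)×0.27×£62.45 = £1,531,654.99.
Lowest total cost is £1,531,654.99 at Q = 1100.0.

Q* ≈ 1,100 gearboxes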